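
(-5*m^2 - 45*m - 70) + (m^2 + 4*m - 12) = -4*m^2 - 41*m - 82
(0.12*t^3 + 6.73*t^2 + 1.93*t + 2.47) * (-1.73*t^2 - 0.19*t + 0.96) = -0.2076*t^5 - 11.6657*t^4 - 4.5024*t^3 + 1.821*t^2 + 1.3835*t + 2.3712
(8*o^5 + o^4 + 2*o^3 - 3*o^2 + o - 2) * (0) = 0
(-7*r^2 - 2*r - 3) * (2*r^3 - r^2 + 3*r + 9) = -14*r^5 + 3*r^4 - 25*r^3 - 66*r^2 - 27*r - 27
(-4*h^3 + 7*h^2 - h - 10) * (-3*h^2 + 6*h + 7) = 12*h^5 - 45*h^4 + 17*h^3 + 73*h^2 - 67*h - 70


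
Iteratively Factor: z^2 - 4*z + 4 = (z - 2)*(z - 2)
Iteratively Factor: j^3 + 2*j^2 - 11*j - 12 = (j - 3)*(j^2 + 5*j + 4) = (j - 3)*(j + 4)*(j + 1)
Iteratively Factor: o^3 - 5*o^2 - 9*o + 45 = (o - 5)*(o^2 - 9) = (o - 5)*(o + 3)*(o - 3)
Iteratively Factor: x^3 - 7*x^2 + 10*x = (x)*(x^2 - 7*x + 10) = x*(x - 2)*(x - 5)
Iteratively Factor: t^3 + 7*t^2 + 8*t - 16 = (t + 4)*(t^2 + 3*t - 4) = (t + 4)^2*(t - 1)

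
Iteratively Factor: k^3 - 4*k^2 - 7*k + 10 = (k - 5)*(k^2 + k - 2) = (k - 5)*(k - 1)*(k + 2)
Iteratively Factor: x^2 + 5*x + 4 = (x + 4)*(x + 1)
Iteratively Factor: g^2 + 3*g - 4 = (g - 1)*(g + 4)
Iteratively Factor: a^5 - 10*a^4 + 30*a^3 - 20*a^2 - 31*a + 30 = (a - 5)*(a^4 - 5*a^3 + 5*a^2 + 5*a - 6) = (a - 5)*(a - 1)*(a^3 - 4*a^2 + a + 6) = (a - 5)*(a - 1)*(a + 1)*(a^2 - 5*a + 6) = (a - 5)*(a - 2)*(a - 1)*(a + 1)*(a - 3)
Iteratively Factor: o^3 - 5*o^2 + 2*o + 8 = (o - 4)*(o^2 - o - 2) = (o - 4)*(o + 1)*(o - 2)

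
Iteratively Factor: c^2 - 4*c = (c - 4)*(c)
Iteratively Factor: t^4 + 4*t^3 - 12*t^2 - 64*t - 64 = (t - 4)*(t^3 + 8*t^2 + 20*t + 16) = (t - 4)*(t + 2)*(t^2 + 6*t + 8) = (t - 4)*(t + 2)*(t + 4)*(t + 2)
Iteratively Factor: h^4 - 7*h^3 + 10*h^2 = (h)*(h^3 - 7*h^2 + 10*h) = h*(h - 2)*(h^2 - 5*h) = h*(h - 5)*(h - 2)*(h)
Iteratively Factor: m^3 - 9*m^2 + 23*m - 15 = (m - 3)*(m^2 - 6*m + 5) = (m - 5)*(m - 3)*(m - 1)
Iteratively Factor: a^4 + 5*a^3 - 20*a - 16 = (a + 1)*(a^3 + 4*a^2 - 4*a - 16) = (a + 1)*(a + 2)*(a^2 + 2*a - 8) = (a + 1)*(a + 2)*(a + 4)*(a - 2)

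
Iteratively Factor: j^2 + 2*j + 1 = (j + 1)*(j + 1)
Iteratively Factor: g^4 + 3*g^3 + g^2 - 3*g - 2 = (g + 1)*(g^3 + 2*g^2 - g - 2) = (g - 1)*(g + 1)*(g^2 + 3*g + 2) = (g - 1)*(g + 1)^2*(g + 2)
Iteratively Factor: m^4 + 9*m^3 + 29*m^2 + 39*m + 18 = (m + 1)*(m^3 + 8*m^2 + 21*m + 18) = (m + 1)*(m + 3)*(m^2 + 5*m + 6) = (m + 1)*(m + 2)*(m + 3)*(m + 3)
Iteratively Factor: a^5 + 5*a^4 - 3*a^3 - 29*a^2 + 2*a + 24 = (a + 3)*(a^4 + 2*a^3 - 9*a^2 - 2*a + 8) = (a + 1)*(a + 3)*(a^3 + a^2 - 10*a + 8) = (a - 2)*(a + 1)*(a + 3)*(a^2 + 3*a - 4) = (a - 2)*(a - 1)*(a + 1)*(a + 3)*(a + 4)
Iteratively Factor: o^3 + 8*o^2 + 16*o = (o)*(o^2 + 8*o + 16) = o*(o + 4)*(o + 4)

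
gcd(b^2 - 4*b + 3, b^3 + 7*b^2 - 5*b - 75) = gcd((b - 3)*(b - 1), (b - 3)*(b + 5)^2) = b - 3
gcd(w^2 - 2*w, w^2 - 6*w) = w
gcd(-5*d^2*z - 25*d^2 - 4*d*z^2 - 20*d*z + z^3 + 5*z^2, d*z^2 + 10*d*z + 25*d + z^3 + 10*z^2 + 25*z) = d*z + 5*d + z^2 + 5*z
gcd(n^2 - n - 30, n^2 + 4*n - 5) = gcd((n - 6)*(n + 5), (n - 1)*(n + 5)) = n + 5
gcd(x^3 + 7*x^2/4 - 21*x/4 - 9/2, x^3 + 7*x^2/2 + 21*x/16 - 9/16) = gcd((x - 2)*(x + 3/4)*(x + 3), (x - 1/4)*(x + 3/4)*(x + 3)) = x^2 + 15*x/4 + 9/4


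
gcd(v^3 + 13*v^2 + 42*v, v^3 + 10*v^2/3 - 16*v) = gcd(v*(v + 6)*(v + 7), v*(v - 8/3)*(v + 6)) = v^2 + 6*v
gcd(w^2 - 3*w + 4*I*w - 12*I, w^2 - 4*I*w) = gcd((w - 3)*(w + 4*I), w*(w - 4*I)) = 1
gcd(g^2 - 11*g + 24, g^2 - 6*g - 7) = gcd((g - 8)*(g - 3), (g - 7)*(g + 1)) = 1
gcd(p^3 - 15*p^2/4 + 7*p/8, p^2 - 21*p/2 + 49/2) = p - 7/2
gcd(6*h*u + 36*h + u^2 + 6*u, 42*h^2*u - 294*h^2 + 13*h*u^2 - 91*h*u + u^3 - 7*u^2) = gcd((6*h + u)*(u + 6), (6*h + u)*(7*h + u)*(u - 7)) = 6*h + u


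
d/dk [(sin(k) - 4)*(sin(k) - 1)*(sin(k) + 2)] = 3*(sin(k)^2 - 2*sin(k) - 2)*cos(k)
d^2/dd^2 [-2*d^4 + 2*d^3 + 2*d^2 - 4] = -24*d^2 + 12*d + 4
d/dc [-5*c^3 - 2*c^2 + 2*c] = -15*c^2 - 4*c + 2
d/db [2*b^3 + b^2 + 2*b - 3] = 6*b^2 + 2*b + 2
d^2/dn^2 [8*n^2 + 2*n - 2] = 16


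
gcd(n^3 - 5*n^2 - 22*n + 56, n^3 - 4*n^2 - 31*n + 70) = n^2 - 9*n + 14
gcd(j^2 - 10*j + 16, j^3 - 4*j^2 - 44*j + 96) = j^2 - 10*j + 16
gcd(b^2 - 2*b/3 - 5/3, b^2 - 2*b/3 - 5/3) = b^2 - 2*b/3 - 5/3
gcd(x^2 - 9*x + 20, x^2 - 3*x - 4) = x - 4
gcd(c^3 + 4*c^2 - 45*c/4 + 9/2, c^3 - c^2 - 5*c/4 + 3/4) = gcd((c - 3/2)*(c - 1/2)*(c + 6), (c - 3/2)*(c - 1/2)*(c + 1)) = c^2 - 2*c + 3/4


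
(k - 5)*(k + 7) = k^2 + 2*k - 35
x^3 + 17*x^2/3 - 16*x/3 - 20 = (x - 2)*(x + 5/3)*(x + 6)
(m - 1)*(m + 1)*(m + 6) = m^3 + 6*m^2 - m - 6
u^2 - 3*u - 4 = (u - 4)*(u + 1)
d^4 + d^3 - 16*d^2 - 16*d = d*(d - 4)*(d + 1)*(d + 4)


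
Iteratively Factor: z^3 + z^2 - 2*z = (z - 1)*(z^2 + 2*z) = (z - 1)*(z + 2)*(z)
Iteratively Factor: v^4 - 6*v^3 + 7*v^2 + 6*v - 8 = (v - 1)*(v^3 - 5*v^2 + 2*v + 8) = (v - 4)*(v - 1)*(v^2 - v - 2) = (v - 4)*(v - 1)*(v + 1)*(v - 2)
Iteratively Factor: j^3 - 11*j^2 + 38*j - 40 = (j - 5)*(j^2 - 6*j + 8) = (j - 5)*(j - 4)*(j - 2)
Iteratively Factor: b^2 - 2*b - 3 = (b - 3)*(b + 1)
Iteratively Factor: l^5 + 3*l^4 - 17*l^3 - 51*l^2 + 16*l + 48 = (l + 4)*(l^4 - l^3 - 13*l^2 + l + 12) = (l - 1)*(l + 4)*(l^3 - 13*l - 12) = (l - 4)*(l - 1)*(l + 4)*(l^2 + 4*l + 3) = (l - 4)*(l - 1)*(l + 3)*(l + 4)*(l + 1)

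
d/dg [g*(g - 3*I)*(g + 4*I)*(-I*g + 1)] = -4*I*g^3 + 6*g^2 - 22*I*g + 12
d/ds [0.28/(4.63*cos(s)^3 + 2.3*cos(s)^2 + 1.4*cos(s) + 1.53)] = (3.8892*cos(s)^2 + 1.288*cos(s) + 0.392)*sin(s)/(4.63*cos(s)^3 + 2.3*cos(s)^2 + 1.4*cos(s) + 1.53)^2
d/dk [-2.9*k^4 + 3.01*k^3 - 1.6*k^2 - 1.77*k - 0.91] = -11.6*k^3 + 9.03*k^2 - 3.2*k - 1.77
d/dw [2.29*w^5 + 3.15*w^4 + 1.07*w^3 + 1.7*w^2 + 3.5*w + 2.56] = 11.45*w^4 + 12.6*w^3 + 3.21*w^2 + 3.4*w + 3.5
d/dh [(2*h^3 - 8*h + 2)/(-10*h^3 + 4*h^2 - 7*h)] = 2*(4*h^4 - 94*h^3 + 46*h^2 - 8*h + 7)/(h^2*(100*h^4 - 80*h^3 + 156*h^2 - 56*h + 49))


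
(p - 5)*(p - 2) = p^2 - 7*p + 10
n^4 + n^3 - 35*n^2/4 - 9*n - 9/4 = (n - 3)*(n + 1/2)^2*(n + 3)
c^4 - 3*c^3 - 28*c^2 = c^2*(c - 7)*(c + 4)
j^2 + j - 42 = (j - 6)*(j + 7)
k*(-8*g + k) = -8*g*k + k^2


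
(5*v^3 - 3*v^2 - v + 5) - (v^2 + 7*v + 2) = 5*v^3 - 4*v^2 - 8*v + 3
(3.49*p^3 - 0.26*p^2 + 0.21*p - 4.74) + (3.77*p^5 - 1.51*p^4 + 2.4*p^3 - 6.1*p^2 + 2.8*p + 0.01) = 3.77*p^5 - 1.51*p^4 + 5.89*p^3 - 6.36*p^2 + 3.01*p - 4.73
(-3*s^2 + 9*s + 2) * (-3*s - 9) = 9*s^3 - 87*s - 18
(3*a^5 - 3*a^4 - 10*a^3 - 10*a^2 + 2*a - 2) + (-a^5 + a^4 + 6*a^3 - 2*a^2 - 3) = 2*a^5 - 2*a^4 - 4*a^3 - 12*a^2 + 2*a - 5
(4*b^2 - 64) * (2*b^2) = 8*b^4 - 128*b^2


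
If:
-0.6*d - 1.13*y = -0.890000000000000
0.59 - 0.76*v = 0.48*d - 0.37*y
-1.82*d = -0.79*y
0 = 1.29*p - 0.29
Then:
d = 0.28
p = 0.22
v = 0.91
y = 0.64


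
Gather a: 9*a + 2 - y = 9*a - y + 2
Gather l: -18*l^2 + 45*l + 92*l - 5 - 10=-18*l^2 + 137*l - 15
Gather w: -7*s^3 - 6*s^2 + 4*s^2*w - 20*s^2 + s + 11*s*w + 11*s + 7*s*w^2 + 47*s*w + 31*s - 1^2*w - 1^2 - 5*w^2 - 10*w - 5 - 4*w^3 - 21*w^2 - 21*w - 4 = -7*s^3 - 26*s^2 + 43*s - 4*w^3 + w^2*(7*s - 26) + w*(4*s^2 + 58*s - 32) - 10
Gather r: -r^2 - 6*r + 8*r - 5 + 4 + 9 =-r^2 + 2*r + 8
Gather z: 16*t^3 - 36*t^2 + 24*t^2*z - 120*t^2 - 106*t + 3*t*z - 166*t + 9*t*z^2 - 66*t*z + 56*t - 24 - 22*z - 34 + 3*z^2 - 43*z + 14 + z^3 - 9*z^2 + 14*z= 16*t^3 - 156*t^2 - 216*t + z^3 + z^2*(9*t - 6) + z*(24*t^2 - 63*t - 51) - 44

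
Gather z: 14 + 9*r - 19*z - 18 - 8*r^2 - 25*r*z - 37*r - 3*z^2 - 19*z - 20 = -8*r^2 - 28*r - 3*z^2 + z*(-25*r - 38) - 24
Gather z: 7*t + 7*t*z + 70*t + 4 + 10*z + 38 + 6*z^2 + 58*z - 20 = 77*t + 6*z^2 + z*(7*t + 68) + 22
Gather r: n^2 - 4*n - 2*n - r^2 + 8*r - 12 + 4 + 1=n^2 - 6*n - r^2 + 8*r - 7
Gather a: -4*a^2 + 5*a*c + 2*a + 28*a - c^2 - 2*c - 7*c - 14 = -4*a^2 + a*(5*c + 30) - c^2 - 9*c - 14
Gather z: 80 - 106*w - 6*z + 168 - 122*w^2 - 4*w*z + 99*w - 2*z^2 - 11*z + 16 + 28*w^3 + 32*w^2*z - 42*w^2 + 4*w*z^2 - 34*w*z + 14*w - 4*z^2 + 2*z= 28*w^3 - 164*w^2 + 7*w + z^2*(4*w - 6) + z*(32*w^2 - 38*w - 15) + 264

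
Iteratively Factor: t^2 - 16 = (t - 4)*(t + 4)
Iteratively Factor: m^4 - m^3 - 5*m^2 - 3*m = (m)*(m^3 - m^2 - 5*m - 3) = m*(m + 1)*(m^2 - 2*m - 3) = m*(m + 1)^2*(m - 3)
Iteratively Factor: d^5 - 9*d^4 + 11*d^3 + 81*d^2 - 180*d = (d - 4)*(d^4 - 5*d^3 - 9*d^2 + 45*d) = (d - 4)*(d - 3)*(d^3 - 2*d^2 - 15*d) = d*(d - 4)*(d - 3)*(d^2 - 2*d - 15) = d*(d - 5)*(d - 4)*(d - 3)*(d + 3)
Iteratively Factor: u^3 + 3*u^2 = (u)*(u^2 + 3*u) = u*(u + 3)*(u)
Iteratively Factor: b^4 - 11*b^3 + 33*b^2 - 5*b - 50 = (b - 2)*(b^3 - 9*b^2 + 15*b + 25) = (b - 5)*(b - 2)*(b^2 - 4*b - 5) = (b - 5)*(b - 2)*(b + 1)*(b - 5)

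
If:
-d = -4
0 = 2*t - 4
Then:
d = 4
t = 2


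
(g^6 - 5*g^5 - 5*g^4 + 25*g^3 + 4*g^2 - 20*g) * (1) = g^6 - 5*g^5 - 5*g^4 + 25*g^3 + 4*g^2 - 20*g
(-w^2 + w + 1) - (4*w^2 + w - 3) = 4 - 5*w^2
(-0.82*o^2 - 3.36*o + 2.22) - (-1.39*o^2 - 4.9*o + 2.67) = 0.57*o^2 + 1.54*o - 0.45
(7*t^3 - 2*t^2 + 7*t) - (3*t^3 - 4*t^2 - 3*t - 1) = 4*t^3 + 2*t^2 + 10*t + 1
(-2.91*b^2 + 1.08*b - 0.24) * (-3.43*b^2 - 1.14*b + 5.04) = 9.9813*b^4 - 0.387000000000001*b^3 - 15.0744*b^2 + 5.7168*b - 1.2096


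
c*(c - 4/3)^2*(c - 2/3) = c^4 - 10*c^3/3 + 32*c^2/9 - 32*c/27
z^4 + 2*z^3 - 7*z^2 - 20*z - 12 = (z - 3)*(z + 1)*(z + 2)^2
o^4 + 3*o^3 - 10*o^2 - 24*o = o*(o - 3)*(o + 2)*(o + 4)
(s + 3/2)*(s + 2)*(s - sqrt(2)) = s^3 - sqrt(2)*s^2 + 7*s^2/2 - 7*sqrt(2)*s/2 + 3*s - 3*sqrt(2)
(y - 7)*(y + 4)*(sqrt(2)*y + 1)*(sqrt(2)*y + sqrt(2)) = 2*y^4 - 4*y^3 + sqrt(2)*y^3 - 62*y^2 - 2*sqrt(2)*y^2 - 56*y - 31*sqrt(2)*y - 28*sqrt(2)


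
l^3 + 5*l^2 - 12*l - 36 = (l - 3)*(l + 2)*(l + 6)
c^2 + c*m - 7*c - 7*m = (c - 7)*(c + m)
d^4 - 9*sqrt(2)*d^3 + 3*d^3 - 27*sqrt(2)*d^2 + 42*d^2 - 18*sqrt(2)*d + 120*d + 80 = (d + 1)*(d + 2)*(d - 5*sqrt(2))*(d - 4*sqrt(2))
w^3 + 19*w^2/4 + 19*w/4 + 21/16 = (w + 1/2)*(w + 3/4)*(w + 7/2)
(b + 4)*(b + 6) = b^2 + 10*b + 24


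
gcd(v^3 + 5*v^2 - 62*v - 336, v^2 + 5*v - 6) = v + 6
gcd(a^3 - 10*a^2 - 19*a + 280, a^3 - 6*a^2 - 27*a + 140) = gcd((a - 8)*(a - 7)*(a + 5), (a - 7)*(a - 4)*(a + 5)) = a^2 - 2*a - 35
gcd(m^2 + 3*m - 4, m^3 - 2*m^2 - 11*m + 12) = m - 1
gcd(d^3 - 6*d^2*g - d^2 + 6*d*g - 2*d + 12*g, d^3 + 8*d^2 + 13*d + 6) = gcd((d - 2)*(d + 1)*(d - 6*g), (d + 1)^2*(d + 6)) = d + 1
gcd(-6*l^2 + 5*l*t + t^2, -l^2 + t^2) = -l + t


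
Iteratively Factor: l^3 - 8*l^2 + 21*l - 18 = (l - 3)*(l^2 - 5*l + 6) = (l - 3)*(l - 2)*(l - 3)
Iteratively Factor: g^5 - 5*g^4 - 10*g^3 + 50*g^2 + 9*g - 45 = (g - 1)*(g^4 - 4*g^3 - 14*g^2 + 36*g + 45) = (g - 1)*(g + 1)*(g^3 - 5*g^2 - 9*g + 45) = (g - 5)*(g - 1)*(g + 1)*(g^2 - 9) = (g - 5)*(g - 1)*(g + 1)*(g + 3)*(g - 3)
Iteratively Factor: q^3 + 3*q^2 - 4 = (q - 1)*(q^2 + 4*q + 4) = (q - 1)*(q + 2)*(q + 2)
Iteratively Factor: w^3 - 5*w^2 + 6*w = (w - 3)*(w^2 - 2*w) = w*(w - 3)*(w - 2)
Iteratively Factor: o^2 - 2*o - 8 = (o - 4)*(o + 2)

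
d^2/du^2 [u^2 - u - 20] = 2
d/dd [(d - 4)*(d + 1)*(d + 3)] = 3*d^2 - 13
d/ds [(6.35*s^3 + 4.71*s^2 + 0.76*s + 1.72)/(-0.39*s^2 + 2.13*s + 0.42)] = (-2.4765*s^4 + 27.051*s^3 + 18.3297*s^2 + 5.298*s - 3.3444)/(0.1521*s^4 - 1.6614*s^3 + 4.2093*s^2 + 1.7892*s + 0.1764)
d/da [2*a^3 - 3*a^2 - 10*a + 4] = 6*a^2 - 6*a - 10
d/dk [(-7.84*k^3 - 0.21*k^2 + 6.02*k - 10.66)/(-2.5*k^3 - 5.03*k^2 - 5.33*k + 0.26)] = (38.9102*k^4 + 113.6744*k^3 - 54.6653*k^2 - 107.3488*k - 55.2526)/(6.25*k^6 + 25.15*k^5 + 51.9509*k^4 + 52.3198*k^3 + 25.7933*k^2 - 2.7716*k + 0.0676)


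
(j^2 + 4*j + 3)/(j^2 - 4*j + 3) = (j^2 + 4*j + 3)/(j^2 - 4*j + 3)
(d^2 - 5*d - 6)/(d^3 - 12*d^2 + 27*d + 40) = (d - 6)/(d^2 - 13*d + 40)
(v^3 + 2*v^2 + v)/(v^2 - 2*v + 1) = v*(v^2 + 2*v + 1)/(v^2 - 2*v + 1)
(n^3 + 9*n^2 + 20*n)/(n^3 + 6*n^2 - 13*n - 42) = n*(n^2 + 9*n + 20)/(n^3 + 6*n^2 - 13*n - 42)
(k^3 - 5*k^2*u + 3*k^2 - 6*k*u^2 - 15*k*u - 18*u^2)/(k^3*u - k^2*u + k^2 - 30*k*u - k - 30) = (-k^3 + 5*k^2*u - 3*k^2 + 6*k*u^2 + 15*k*u + 18*u^2)/(-k^3*u + k^2*u - k^2 + 30*k*u + k + 30)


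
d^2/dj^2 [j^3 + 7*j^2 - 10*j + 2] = 6*j + 14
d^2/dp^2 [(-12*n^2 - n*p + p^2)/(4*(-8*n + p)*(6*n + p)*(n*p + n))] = ((-n + 2*p)*(6*n + p)*(8*n - p)^2*(p + 1)^2 - (n - 2*p)*(6*n + p)^2*(8*n - p)^2*(p + 1) + (n - 2*p)*(6*n + p)^2*(8*n - p)*(p + 1)^2 - (6*n + p)^2*(8*n - p)^2*(p + 1)^2 + (6*n + p)^2*(8*n - p)^2*(12*n^2 + n*p - p^2) - (6*n + p)^2*(8*n - p)*(p + 1)*(12*n^2 + n*p - p^2) + (6*n + p)^2*(p + 1)^2*(12*n^2 + n*p - p^2) + (6*n + p)*(8*n - p)^2*(p + 1)*(12*n^2 + n*p - p^2) + (6*n + p)*(8*n - p)*(p + 1)^2*(-12*n^2 - n*p + p^2) + (8*n - p)^2*(p + 1)^2*(12*n^2 + n*p - p^2))/(2*n*(6*n + p)^3*(8*n - p)^3*(p + 1)^3)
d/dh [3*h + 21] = 3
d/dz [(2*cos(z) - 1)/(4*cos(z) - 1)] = -2*sin(z)/(4*cos(z) - 1)^2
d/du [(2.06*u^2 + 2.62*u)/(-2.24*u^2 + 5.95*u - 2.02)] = (18.1258*u^2 - 8.3224*u - 5.2924)/(5.0176*u^4 - 26.656*u^3 + 44.4521*u^2 - 24.038*u + 4.0804)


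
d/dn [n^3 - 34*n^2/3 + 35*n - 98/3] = 3*n^2 - 68*n/3 + 35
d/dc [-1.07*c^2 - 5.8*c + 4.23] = -2.14*c - 5.8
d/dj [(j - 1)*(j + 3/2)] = 2*j + 1/2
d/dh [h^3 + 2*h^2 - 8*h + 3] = 3*h^2 + 4*h - 8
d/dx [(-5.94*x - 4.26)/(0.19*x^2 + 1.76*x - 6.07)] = (1.1286*x^2 + 1.6188*x + 43.5534)/(0.0361*x^4 + 0.6688*x^3 + 0.791*x^2 - 21.3664*x + 36.8449)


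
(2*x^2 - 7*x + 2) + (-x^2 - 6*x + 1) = x^2 - 13*x + 3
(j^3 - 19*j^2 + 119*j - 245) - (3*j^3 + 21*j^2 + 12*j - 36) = -2*j^3 - 40*j^2 + 107*j - 209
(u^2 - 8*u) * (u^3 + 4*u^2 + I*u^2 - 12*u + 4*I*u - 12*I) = u^5 - 4*u^4 + I*u^4 - 44*u^3 - 4*I*u^3 + 96*u^2 - 44*I*u^2 + 96*I*u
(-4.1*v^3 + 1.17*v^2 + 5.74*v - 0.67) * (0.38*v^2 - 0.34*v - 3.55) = -1.558*v^5 + 1.8386*v^4 + 16.3384*v^3 - 6.3597*v^2 - 20.1492*v + 2.3785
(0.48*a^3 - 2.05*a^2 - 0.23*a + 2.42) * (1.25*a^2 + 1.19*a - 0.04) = 0.6*a^5 - 1.9913*a^4 - 2.7462*a^3 + 2.8333*a^2 + 2.889*a - 0.0968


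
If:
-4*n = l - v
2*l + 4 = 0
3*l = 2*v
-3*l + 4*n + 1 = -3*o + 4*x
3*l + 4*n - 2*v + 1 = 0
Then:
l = -2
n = -1/4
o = 4*x/3 - 2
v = -3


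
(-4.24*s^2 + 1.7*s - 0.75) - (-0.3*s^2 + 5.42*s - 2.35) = -3.94*s^2 - 3.72*s + 1.6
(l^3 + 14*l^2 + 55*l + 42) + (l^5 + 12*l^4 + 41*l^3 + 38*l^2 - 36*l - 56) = l^5 + 12*l^4 + 42*l^3 + 52*l^2 + 19*l - 14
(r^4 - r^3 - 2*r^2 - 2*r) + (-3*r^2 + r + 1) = r^4 - r^3 - 5*r^2 - r + 1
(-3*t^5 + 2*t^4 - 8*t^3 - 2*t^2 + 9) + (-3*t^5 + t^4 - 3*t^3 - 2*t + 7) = -6*t^5 + 3*t^4 - 11*t^3 - 2*t^2 - 2*t + 16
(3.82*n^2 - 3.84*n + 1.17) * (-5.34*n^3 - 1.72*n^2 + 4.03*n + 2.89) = -20.3988*n^5 + 13.9352*n^4 + 15.7516*n^3 - 6.4478*n^2 - 6.3825*n + 3.3813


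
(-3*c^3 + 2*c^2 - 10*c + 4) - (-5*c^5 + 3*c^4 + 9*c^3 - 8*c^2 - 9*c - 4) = 5*c^5 - 3*c^4 - 12*c^3 + 10*c^2 - c + 8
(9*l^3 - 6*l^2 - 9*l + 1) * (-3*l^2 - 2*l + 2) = -27*l^5 + 57*l^3 + 3*l^2 - 20*l + 2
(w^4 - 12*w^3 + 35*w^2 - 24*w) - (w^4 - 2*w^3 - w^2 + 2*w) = -10*w^3 + 36*w^2 - 26*w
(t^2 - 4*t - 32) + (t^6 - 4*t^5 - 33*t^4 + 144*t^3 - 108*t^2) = t^6 - 4*t^5 - 33*t^4 + 144*t^3 - 107*t^2 - 4*t - 32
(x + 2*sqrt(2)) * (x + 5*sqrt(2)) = x^2 + 7*sqrt(2)*x + 20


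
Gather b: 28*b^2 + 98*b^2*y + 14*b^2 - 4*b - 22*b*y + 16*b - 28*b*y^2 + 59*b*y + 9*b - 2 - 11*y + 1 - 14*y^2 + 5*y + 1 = b^2*(98*y + 42) + b*(-28*y^2 + 37*y + 21) - 14*y^2 - 6*y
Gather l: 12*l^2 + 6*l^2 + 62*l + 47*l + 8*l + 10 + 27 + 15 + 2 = 18*l^2 + 117*l + 54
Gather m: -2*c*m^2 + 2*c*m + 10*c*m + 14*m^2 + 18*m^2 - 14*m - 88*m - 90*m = m^2*(32 - 2*c) + m*(12*c - 192)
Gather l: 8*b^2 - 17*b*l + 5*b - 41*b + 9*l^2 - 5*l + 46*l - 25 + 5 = 8*b^2 - 36*b + 9*l^2 + l*(41 - 17*b) - 20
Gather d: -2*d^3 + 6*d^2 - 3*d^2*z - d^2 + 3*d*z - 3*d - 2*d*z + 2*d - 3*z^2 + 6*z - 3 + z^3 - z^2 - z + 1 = -2*d^3 + d^2*(5 - 3*z) + d*(z - 1) + z^3 - 4*z^2 + 5*z - 2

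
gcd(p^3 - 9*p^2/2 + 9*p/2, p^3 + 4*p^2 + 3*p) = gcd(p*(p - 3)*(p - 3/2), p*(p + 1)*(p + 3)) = p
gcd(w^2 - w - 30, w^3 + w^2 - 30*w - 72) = w - 6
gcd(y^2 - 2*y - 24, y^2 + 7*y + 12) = y + 4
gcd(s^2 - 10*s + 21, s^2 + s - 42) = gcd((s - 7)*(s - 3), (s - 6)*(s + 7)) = 1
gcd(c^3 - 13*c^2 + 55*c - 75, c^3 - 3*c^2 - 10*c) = c - 5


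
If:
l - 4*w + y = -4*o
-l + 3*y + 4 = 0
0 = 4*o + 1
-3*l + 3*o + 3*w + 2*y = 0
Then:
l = -31/8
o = -1/4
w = -15/8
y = -21/8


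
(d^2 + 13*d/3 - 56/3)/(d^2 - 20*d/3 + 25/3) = (3*d^2 + 13*d - 56)/(3*d^2 - 20*d + 25)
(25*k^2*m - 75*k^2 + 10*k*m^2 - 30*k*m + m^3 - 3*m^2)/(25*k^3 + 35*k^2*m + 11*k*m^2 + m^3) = (m - 3)/(k + m)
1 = 1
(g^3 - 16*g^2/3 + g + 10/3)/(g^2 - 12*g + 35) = (3*g^2 - g - 2)/(3*(g - 7))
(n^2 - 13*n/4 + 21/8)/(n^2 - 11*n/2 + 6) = (n - 7/4)/(n - 4)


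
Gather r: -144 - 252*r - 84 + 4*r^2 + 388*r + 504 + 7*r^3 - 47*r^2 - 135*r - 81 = 7*r^3 - 43*r^2 + r + 195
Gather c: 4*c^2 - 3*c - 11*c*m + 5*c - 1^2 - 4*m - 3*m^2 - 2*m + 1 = 4*c^2 + c*(2 - 11*m) - 3*m^2 - 6*m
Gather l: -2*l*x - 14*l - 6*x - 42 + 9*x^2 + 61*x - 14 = l*(-2*x - 14) + 9*x^2 + 55*x - 56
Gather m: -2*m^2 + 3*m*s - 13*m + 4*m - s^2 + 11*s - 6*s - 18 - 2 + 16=-2*m^2 + m*(3*s - 9) - s^2 + 5*s - 4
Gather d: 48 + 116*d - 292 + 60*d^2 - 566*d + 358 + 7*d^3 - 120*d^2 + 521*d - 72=7*d^3 - 60*d^2 + 71*d + 42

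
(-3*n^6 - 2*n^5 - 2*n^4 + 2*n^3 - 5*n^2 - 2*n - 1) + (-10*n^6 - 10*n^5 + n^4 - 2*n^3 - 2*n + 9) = -13*n^6 - 12*n^5 - n^4 - 5*n^2 - 4*n + 8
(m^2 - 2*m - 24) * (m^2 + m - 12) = m^4 - m^3 - 38*m^2 + 288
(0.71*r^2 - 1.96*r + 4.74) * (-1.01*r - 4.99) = -0.7171*r^3 - 1.5633*r^2 + 4.993*r - 23.6526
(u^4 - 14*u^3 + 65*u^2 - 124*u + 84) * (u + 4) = u^5 - 10*u^4 + 9*u^3 + 136*u^2 - 412*u + 336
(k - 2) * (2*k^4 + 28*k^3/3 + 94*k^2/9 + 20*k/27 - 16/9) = 2*k^5 + 16*k^4/3 - 74*k^3/9 - 544*k^2/27 - 88*k/27 + 32/9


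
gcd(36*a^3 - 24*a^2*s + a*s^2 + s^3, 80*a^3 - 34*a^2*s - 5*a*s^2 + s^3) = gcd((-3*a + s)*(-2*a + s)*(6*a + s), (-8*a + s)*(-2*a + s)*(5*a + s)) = -2*a + s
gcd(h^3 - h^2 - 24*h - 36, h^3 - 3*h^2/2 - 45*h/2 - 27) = h^2 - 3*h - 18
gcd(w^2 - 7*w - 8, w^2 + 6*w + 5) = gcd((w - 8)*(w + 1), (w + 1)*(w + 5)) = w + 1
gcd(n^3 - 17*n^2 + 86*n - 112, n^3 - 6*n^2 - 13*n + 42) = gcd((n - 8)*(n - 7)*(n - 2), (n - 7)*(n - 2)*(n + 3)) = n^2 - 9*n + 14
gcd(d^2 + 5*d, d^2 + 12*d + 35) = d + 5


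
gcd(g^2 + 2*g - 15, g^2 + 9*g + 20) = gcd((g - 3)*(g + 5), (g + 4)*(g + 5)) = g + 5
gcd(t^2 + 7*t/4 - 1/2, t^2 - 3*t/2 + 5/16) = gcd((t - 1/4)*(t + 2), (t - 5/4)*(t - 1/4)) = t - 1/4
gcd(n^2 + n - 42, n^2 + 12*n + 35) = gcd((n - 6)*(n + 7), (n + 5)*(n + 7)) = n + 7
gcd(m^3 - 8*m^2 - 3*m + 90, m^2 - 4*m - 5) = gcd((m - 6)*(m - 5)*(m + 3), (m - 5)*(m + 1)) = m - 5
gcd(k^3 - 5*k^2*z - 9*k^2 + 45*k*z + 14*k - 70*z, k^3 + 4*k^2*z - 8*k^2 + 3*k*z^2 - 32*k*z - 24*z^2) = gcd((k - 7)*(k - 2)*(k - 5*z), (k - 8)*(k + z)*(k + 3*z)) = 1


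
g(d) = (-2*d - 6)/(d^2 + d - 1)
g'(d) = (-2*d - 6)*(-2*d - 1)/(d^2 + d - 1)^2 - 2/(d^2 + d - 1) = 2*(d^2 + 6*d + 4)/(d^4 + 2*d^3 - d^2 - 2*d + 1)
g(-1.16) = 4.52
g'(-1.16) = -4.87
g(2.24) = -1.67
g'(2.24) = 1.15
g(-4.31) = 0.20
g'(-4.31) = -0.04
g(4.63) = -0.61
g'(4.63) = 0.17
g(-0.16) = 5.01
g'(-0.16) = 4.76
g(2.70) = -1.27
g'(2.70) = 0.68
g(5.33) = -0.51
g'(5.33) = 0.12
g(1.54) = -3.12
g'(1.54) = 3.68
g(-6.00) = 0.21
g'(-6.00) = 0.01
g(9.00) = -0.27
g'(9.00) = 0.04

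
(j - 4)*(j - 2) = j^2 - 6*j + 8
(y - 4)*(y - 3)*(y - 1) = y^3 - 8*y^2 + 19*y - 12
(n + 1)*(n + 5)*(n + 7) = n^3 + 13*n^2 + 47*n + 35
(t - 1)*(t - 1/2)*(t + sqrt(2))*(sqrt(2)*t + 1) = sqrt(2)*t^4 - 3*sqrt(2)*t^3/2 + 3*t^3 - 9*t^2/2 + 3*sqrt(2)*t^2/2 - 3*sqrt(2)*t/2 + 3*t/2 + sqrt(2)/2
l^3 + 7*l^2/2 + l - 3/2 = (l - 1/2)*(l + 1)*(l + 3)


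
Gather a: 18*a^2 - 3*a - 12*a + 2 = 18*a^2 - 15*a + 2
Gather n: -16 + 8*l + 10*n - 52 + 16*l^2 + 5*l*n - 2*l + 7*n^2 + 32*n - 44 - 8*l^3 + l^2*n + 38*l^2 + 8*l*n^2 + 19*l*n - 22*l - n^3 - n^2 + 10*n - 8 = -8*l^3 + 54*l^2 - 16*l - n^3 + n^2*(8*l + 6) + n*(l^2 + 24*l + 52) - 120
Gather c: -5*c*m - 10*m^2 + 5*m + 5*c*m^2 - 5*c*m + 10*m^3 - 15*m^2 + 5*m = c*(5*m^2 - 10*m) + 10*m^3 - 25*m^2 + 10*m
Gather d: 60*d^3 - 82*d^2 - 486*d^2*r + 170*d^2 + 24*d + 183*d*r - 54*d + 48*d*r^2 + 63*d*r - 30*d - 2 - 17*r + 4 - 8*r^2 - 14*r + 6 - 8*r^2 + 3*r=60*d^3 + d^2*(88 - 486*r) + d*(48*r^2 + 246*r - 60) - 16*r^2 - 28*r + 8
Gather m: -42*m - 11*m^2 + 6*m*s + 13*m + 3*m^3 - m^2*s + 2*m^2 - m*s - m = 3*m^3 + m^2*(-s - 9) + m*(5*s - 30)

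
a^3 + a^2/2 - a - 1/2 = (a - 1)*(a + 1/2)*(a + 1)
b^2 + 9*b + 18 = (b + 3)*(b + 6)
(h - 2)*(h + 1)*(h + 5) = h^3 + 4*h^2 - 7*h - 10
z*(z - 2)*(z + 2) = z^3 - 4*z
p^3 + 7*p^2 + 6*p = p*(p + 1)*(p + 6)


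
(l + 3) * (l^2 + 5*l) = l^3 + 8*l^2 + 15*l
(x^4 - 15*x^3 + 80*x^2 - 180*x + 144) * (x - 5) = x^5 - 20*x^4 + 155*x^3 - 580*x^2 + 1044*x - 720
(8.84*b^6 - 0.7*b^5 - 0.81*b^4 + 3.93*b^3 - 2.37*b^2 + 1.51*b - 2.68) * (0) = 0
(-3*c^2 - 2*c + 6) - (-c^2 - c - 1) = -2*c^2 - c + 7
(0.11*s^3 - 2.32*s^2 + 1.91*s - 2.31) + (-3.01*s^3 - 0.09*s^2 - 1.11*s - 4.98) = -2.9*s^3 - 2.41*s^2 + 0.8*s - 7.29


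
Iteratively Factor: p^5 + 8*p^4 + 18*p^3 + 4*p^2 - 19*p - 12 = (p + 1)*(p^4 + 7*p^3 + 11*p^2 - 7*p - 12) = (p + 1)*(p + 3)*(p^3 + 4*p^2 - p - 4) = (p + 1)*(p + 3)*(p + 4)*(p^2 - 1) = (p - 1)*(p + 1)*(p + 3)*(p + 4)*(p + 1)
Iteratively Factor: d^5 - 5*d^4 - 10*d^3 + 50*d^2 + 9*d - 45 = (d - 3)*(d^4 - 2*d^3 - 16*d^2 + 2*d + 15) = (d - 3)*(d + 1)*(d^3 - 3*d^2 - 13*d + 15) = (d - 3)*(d - 1)*(d + 1)*(d^2 - 2*d - 15) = (d - 5)*(d - 3)*(d - 1)*(d + 1)*(d + 3)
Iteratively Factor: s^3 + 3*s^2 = (s + 3)*(s^2) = s*(s + 3)*(s)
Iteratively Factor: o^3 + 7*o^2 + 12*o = (o)*(o^2 + 7*o + 12) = o*(o + 4)*(o + 3)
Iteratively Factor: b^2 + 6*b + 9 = (b + 3)*(b + 3)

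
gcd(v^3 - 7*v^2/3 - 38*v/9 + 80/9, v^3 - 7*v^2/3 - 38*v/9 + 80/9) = v^3 - 7*v^2/3 - 38*v/9 + 80/9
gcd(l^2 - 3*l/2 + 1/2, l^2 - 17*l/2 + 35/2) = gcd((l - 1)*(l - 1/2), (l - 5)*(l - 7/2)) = 1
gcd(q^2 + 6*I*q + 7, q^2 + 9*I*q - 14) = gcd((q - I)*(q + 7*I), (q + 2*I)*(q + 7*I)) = q + 7*I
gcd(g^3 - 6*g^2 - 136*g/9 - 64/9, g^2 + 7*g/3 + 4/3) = g + 4/3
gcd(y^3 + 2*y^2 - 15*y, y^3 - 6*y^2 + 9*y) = y^2 - 3*y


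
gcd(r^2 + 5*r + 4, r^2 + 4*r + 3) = r + 1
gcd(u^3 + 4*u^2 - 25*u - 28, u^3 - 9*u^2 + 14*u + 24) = u^2 - 3*u - 4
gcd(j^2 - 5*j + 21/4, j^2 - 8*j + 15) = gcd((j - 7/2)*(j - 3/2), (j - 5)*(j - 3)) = 1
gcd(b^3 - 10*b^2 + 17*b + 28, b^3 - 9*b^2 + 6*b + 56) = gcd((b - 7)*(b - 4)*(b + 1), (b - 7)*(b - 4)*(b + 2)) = b^2 - 11*b + 28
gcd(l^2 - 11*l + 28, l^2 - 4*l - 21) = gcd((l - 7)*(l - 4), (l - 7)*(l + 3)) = l - 7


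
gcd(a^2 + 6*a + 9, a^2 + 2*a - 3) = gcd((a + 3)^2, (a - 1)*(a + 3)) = a + 3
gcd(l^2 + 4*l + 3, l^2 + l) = l + 1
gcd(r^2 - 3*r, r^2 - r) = r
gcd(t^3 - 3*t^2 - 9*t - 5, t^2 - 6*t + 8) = 1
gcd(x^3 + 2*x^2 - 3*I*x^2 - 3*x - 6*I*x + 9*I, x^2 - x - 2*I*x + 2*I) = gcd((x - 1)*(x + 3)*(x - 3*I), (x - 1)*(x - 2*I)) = x - 1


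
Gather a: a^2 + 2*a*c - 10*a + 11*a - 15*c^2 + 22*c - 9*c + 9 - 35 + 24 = a^2 + a*(2*c + 1) - 15*c^2 + 13*c - 2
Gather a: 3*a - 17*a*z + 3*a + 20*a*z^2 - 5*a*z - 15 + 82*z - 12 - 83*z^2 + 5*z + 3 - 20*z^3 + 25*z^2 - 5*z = a*(20*z^2 - 22*z + 6) - 20*z^3 - 58*z^2 + 82*z - 24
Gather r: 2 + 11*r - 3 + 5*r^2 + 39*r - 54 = 5*r^2 + 50*r - 55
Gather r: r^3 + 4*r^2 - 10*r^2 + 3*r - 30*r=r^3 - 6*r^2 - 27*r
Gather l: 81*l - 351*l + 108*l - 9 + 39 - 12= 18 - 162*l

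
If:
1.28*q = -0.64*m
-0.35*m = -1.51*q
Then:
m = 0.00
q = 0.00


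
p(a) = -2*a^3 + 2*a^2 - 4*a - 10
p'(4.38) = -101.59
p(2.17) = -29.70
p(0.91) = -13.49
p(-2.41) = 39.25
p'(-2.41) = -48.49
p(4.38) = -157.21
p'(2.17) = -23.57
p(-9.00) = 1646.00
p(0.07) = -10.27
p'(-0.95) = -13.22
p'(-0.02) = -4.08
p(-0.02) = -9.92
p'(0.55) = -3.62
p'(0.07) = -3.75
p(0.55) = -11.93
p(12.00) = -3226.00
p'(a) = -6*a^2 + 4*a - 4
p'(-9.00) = -526.00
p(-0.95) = -2.68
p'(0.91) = -5.33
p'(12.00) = -820.00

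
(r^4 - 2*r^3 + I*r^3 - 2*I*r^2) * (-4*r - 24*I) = -4*r^5 + 8*r^4 - 28*I*r^4 + 24*r^3 + 56*I*r^3 - 48*r^2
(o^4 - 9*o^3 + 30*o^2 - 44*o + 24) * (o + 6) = o^5 - 3*o^4 - 24*o^3 + 136*o^2 - 240*o + 144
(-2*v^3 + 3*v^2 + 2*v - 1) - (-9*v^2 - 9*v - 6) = -2*v^3 + 12*v^2 + 11*v + 5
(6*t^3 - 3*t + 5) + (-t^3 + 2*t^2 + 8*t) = 5*t^3 + 2*t^2 + 5*t + 5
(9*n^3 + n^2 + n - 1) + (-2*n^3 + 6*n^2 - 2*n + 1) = 7*n^3 + 7*n^2 - n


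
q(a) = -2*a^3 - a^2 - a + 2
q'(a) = -6*a^2 - 2*a - 1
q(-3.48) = 77.66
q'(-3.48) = -66.70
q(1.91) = -17.49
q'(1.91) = -26.71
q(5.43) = -353.12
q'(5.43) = -188.77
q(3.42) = -93.12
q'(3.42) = -78.02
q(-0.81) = 3.22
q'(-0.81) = -3.32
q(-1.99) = 15.79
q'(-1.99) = -20.78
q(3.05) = -67.10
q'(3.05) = -62.92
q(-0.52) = 2.53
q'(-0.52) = -1.58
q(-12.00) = 3326.00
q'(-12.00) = -841.00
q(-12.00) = 3326.00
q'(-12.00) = -841.00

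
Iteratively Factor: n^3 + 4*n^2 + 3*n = (n)*(n^2 + 4*n + 3) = n*(n + 1)*(n + 3)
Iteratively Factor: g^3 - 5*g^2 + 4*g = (g)*(g^2 - 5*g + 4) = g*(g - 4)*(g - 1)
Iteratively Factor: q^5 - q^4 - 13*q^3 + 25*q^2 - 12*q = (q - 1)*(q^4 - 13*q^2 + 12*q) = q*(q - 1)*(q^3 - 13*q + 12) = q*(q - 3)*(q - 1)*(q^2 + 3*q - 4) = q*(q - 3)*(q - 1)^2*(q + 4)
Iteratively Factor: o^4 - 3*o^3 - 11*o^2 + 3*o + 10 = (o - 1)*(o^3 - 2*o^2 - 13*o - 10) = (o - 5)*(o - 1)*(o^2 + 3*o + 2) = (o - 5)*(o - 1)*(o + 2)*(o + 1)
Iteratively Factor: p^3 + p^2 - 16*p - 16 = (p - 4)*(p^2 + 5*p + 4) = (p - 4)*(p + 1)*(p + 4)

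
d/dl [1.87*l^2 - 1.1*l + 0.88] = 3.74*l - 1.1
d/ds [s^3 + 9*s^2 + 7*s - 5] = 3*s^2 + 18*s + 7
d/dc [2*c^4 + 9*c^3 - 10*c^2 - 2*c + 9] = 8*c^3 + 27*c^2 - 20*c - 2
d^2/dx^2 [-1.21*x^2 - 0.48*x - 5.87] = -2.42000000000000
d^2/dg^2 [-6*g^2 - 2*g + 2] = -12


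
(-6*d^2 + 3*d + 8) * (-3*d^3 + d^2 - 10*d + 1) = 18*d^5 - 15*d^4 + 39*d^3 - 28*d^2 - 77*d + 8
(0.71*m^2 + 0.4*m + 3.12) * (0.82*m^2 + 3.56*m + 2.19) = 0.5822*m^4 + 2.8556*m^3 + 5.5373*m^2 + 11.9832*m + 6.8328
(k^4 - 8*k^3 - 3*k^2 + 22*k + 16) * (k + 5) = k^5 - 3*k^4 - 43*k^3 + 7*k^2 + 126*k + 80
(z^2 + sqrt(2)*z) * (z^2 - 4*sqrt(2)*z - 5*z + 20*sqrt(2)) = z^4 - 5*z^3 - 3*sqrt(2)*z^3 - 8*z^2 + 15*sqrt(2)*z^2 + 40*z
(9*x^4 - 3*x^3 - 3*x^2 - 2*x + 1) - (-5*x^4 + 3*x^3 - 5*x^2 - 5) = 14*x^4 - 6*x^3 + 2*x^2 - 2*x + 6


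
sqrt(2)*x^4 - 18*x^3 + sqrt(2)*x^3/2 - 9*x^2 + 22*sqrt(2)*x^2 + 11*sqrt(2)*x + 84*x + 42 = (x - 7*sqrt(2))*(x - 3*sqrt(2))*(x + sqrt(2))*(sqrt(2)*x + sqrt(2)/2)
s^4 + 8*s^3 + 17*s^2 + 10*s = s*(s + 1)*(s + 2)*(s + 5)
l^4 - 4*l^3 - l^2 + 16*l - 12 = (l - 3)*(l - 2)*(l - 1)*(l + 2)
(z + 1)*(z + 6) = z^2 + 7*z + 6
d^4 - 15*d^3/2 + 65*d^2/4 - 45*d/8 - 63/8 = (d - 7/2)*(d - 3)*(d - 3/2)*(d + 1/2)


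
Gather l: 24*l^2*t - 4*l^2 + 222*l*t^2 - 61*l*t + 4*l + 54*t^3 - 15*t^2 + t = l^2*(24*t - 4) + l*(222*t^2 - 61*t + 4) + 54*t^3 - 15*t^2 + t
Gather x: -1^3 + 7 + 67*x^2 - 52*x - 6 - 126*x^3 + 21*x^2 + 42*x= -126*x^3 + 88*x^2 - 10*x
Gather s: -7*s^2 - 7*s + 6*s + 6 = -7*s^2 - s + 6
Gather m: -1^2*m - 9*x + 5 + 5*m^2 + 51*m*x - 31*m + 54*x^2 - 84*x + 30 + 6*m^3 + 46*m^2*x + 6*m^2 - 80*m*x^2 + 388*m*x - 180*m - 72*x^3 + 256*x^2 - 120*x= 6*m^3 + m^2*(46*x + 11) + m*(-80*x^2 + 439*x - 212) - 72*x^3 + 310*x^2 - 213*x + 35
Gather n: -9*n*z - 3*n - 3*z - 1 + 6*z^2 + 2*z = n*(-9*z - 3) + 6*z^2 - z - 1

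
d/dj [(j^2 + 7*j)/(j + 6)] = (j^2 + 12*j + 42)/(j^2 + 12*j + 36)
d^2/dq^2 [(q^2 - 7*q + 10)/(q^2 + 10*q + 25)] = 2*(125 - 17*q)/(q^4 + 20*q^3 + 150*q^2 + 500*q + 625)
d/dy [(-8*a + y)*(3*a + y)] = -5*a + 2*y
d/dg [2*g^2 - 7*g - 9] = 4*g - 7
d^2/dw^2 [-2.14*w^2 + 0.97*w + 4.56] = -4.28000000000000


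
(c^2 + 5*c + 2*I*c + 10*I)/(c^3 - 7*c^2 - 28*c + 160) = (c + 2*I)/(c^2 - 12*c + 32)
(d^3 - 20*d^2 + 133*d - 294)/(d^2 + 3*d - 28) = (d^3 - 20*d^2 + 133*d - 294)/(d^2 + 3*d - 28)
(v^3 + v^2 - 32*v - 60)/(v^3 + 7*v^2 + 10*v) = (v - 6)/v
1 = 1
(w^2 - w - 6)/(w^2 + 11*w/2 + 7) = 2*(w - 3)/(2*w + 7)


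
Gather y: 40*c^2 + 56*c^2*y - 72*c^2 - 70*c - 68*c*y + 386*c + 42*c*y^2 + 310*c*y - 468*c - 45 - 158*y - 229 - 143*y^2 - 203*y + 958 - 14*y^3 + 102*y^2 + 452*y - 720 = -32*c^2 - 152*c - 14*y^3 + y^2*(42*c - 41) + y*(56*c^2 + 242*c + 91) - 36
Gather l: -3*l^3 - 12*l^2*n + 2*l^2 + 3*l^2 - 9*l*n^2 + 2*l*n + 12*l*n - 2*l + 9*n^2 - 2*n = -3*l^3 + l^2*(5 - 12*n) + l*(-9*n^2 + 14*n - 2) + 9*n^2 - 2*n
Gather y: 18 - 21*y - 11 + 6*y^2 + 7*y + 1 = 6*y^2 - 14*y + 8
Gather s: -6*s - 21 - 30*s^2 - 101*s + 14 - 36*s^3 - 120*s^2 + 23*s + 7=-36*s^3 - 150*s^2 - 84*s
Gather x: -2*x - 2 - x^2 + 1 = -x^2 - 2*x - 1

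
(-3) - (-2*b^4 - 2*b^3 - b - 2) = 2*b^4 + 2*b^3 + b - 1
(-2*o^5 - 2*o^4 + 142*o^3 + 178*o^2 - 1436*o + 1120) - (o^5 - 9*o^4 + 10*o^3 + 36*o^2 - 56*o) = -3*o^5 + 7*o^4 + 132*o^3 + 142*o^2 - 1380*o + 1120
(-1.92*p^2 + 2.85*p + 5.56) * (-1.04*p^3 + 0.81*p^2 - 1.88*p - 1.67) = 1.9968*p^5 - 4.5192*p^4 + 0.1357*p^3 + 2.352*p^2 - 15.2123*p - 9.2852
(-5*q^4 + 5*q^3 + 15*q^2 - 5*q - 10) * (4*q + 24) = -20*q^5 - 100*q^4 + 180*q^3 + 340*q^2 - 160*q - 240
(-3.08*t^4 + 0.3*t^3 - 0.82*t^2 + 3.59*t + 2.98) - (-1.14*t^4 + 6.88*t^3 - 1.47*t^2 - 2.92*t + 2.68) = -1.94*t^4 - 6.58*t^3 + 0.65*t^2 + 6.51*t + 0.3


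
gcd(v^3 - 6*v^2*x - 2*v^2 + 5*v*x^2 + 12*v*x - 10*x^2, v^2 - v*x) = -v + x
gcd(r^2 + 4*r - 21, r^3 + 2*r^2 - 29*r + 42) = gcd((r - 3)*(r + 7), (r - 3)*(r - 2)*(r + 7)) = r^2 + 4*r - 21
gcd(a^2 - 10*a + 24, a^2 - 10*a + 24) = a^2 - 10*a + 24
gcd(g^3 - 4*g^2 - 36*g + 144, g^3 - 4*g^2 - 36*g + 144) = g^3 - 4*g^2 - 36*g + 144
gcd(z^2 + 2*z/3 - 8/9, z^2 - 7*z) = 1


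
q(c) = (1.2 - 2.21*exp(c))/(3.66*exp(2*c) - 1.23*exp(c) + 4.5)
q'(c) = (1.2 - 2.21*exp(c))*(-7.32*exp(2*c) + 1.23*exp(c))/(3.66*exp(2*c) - 1.23*exp(c) + 4.5)^2 - 2.21*exp(c)/(3.66*exp(2*c) - 1.23*exp(c) + 4.5)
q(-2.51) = 0.23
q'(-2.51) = -0.04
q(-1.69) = 0.18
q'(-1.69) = -0.09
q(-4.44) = 0.26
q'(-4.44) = -0.01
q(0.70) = -0.19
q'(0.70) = 0.05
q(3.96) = -0.01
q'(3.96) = 0.01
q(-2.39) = 0.23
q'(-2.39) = -0.04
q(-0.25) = -0.09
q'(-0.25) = -0.24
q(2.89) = -0.03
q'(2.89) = 0.03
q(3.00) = -0.03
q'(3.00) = 0.03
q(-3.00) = 0.25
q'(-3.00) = -0.02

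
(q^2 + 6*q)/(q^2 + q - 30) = q/(q - 5)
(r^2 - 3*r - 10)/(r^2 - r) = (r^2 - 3*r - 10)/(r*(r - 1))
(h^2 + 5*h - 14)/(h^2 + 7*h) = (h - 2)/h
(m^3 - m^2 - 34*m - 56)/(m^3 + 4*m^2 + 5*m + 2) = (m^2 - 3*m - 28)/(m^2 + 2*m + 1)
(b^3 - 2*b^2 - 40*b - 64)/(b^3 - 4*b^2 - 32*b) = (b + 2)/b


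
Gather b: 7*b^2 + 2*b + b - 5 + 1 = 7*b^2 + 3*b - 4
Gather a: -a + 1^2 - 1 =-a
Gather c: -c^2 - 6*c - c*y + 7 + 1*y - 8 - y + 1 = -c^2 + c*(-y - 6)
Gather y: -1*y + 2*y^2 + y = 2*y^2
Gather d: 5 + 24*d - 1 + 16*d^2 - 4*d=16*d^2 + 20*d + 4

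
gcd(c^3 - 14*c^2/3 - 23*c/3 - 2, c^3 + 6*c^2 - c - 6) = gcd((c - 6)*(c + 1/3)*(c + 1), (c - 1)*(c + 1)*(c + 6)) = c + 1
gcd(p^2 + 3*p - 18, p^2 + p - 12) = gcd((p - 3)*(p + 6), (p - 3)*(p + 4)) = p - 3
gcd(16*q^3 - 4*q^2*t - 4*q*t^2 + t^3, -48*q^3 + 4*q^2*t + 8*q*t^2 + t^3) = 2*q - t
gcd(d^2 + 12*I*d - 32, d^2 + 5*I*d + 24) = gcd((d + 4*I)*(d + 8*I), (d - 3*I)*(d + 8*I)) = d + 8*I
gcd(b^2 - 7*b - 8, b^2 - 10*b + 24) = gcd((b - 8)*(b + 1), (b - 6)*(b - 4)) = 1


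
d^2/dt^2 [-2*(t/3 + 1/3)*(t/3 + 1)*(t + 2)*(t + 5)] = -8*t^2/3 - 44*t/3 - 164/9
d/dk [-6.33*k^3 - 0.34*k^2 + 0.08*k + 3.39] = -18.99*k^2 - 0.68*k + 0.08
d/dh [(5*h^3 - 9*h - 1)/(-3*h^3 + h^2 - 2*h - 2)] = (5*h^4 - 74*h^3 - 30*h^2 + 2*h + 16)/(9*h^6 - 6*h^5 + 13*h^4 + 8*h^3 + 8*h + 4)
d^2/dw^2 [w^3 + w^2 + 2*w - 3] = 6*w + 2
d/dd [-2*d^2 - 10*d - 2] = -4*d - 10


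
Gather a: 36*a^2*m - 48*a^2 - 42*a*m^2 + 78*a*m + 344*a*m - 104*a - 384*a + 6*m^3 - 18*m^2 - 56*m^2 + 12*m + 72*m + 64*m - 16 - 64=a^2*(36*m - 48) + a*(-42*m^2 + 422*m - 488) + 6*m^3 - 74*m^2 + 148*m - 80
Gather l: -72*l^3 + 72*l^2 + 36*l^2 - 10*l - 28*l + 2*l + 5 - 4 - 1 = -72*l^3 + 108*l^2 - 36*l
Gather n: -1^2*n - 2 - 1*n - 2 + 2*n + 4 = 0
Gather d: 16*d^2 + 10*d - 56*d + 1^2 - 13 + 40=16*d^2 - 46*d + 28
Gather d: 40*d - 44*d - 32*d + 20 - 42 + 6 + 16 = -36*d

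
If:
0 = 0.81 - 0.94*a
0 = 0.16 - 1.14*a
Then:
No Solution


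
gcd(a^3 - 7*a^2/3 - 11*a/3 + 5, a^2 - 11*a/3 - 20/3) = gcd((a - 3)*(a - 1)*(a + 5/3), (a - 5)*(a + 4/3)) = 1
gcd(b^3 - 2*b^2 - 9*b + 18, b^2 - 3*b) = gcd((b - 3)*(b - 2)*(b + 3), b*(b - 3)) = b - 3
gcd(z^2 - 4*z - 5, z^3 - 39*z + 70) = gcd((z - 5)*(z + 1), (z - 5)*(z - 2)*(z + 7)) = z - 5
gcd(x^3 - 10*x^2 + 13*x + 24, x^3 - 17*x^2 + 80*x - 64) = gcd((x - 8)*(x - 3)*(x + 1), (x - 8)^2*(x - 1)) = x - 8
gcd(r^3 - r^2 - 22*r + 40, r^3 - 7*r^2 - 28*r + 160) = r^2 + r - 20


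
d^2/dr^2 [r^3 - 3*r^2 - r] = 6*r - 6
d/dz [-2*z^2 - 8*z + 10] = -4*z - 8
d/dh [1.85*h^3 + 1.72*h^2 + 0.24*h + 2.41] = 5.55*h^2 + 3.44*h + 0.24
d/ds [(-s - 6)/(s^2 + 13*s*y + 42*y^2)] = (-s^2 - 13*s*y - 42*y^2 + (s + 6)*(2*s + 13*y))/(s^2 + 13*s*y + 42*y^2)^2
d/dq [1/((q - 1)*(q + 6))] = (-2*q - 5)/(q^4 + 10*q^3 + 13*q^2 - 60*q + 36)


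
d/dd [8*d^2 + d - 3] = 16*d + 1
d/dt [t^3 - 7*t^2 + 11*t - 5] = 3*t^2 - 14*t + 11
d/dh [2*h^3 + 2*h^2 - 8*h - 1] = 6*h^2 + 4*h - 8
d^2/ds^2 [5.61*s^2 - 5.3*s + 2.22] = 11.2200000000000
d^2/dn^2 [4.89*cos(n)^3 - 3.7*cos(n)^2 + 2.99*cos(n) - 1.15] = -6.6575*cos(n) + 7.4*cos(2*n) - 11.0025*cos(3*n)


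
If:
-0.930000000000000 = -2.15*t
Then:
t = 0.43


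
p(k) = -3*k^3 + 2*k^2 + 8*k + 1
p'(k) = -9*k^2 + 4*k + 8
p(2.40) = -9.75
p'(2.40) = -34.24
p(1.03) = 8.08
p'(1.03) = 2.57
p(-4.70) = 319.05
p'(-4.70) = -209.61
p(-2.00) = 17.00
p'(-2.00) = -36.00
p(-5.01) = 388.37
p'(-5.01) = -237.94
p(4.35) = -173.29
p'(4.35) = -144.90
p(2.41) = -10.10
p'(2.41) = -34.63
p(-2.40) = 34.79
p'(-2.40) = -53.44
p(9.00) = -1952.00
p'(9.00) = -685.00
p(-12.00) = 5377.00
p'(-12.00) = -1336.00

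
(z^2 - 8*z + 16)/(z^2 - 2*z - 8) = (z - 4)/(z + 2)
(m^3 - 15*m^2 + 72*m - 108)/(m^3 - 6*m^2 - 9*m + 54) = (m - 6)/(m + 3)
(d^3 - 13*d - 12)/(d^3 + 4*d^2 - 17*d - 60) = (d + 1)/(d + 5)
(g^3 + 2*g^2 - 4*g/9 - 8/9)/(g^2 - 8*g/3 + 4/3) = (3*g^2 + 8*g + 4)/(3*(g - 2))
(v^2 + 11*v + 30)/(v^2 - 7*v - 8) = (v^2 + 11*v + 30)/(v^2 - 7*v - 8)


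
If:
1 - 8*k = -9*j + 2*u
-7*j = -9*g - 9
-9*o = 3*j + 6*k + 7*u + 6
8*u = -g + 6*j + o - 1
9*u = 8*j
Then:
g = -1328/1139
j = -243/1139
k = -77/1139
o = -27/67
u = -216/1139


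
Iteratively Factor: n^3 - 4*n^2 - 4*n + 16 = (n + 2)*(n^2 - 6*n + 8) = (n - 4)*(n + 2)*(n - 2)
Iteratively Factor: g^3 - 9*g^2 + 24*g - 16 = (g - 1)*(g^2 - 8*g + 16) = (g - 4)*(g - 1)*(g - 4)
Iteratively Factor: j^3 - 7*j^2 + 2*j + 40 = (j - 5)*(j^2 - 2*j - 8) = (j - 5)*(j + 2)*(j - 4)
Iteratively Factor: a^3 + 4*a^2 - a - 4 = (a - 1)*(a^2 + 5*a + 4) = (a - 1)*(a + 1)*(a + 4)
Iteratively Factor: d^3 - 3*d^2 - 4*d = (d + 1)*(d^2 - 4*d) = d*(d + 1)*(d - 4)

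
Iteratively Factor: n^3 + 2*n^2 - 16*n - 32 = (n + 2)*(n^2 - 16) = (n - 4)*(n + 2)*(n + 4)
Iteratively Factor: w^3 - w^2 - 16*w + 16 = (w + 4)*(w^2 - 5*w + 4) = (w - 1)*(w + 4)*(w - 4)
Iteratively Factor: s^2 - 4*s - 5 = (s - 5)*(s + 1)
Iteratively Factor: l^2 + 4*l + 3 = (l + 1)*(l + 3)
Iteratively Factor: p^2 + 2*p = (p + 2)*(p)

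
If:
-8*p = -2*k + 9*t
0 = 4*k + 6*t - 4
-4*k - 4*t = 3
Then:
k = -17/4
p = -5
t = 7/2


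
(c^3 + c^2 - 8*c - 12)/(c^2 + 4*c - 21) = (c^2 + 4*c + 4)/(c + 7)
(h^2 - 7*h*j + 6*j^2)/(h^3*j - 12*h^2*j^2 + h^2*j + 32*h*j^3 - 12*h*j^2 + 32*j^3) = (h^2 - 7*h*j + 6*j^2)/(j*(h^3 - 12*h^2*j + h^2 + 32*h*j^2 - 12*h*j + 32*j^2))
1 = 1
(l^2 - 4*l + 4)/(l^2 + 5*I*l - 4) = (l^2 - 4*l + 4)/(l^2 + 5*I*l - 4)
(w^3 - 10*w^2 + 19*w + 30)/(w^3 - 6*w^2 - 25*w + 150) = (w + 1)/(w + 5)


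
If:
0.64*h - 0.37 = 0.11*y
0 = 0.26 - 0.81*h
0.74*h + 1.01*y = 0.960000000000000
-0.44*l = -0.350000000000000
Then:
No Solution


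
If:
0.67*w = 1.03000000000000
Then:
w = 1.54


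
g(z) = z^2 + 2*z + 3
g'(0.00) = 2.00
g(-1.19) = 2.04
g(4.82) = 35.87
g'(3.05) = 8.10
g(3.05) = 18.40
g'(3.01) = 8.02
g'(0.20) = 2.40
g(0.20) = 3.44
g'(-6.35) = -10.70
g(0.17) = 3.37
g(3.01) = 18.08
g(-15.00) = 198.00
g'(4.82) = 11.64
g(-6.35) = 30.62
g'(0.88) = 3.76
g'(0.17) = 2.34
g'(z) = 2*z + 2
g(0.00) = 3.00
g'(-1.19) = -0.38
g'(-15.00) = -28.00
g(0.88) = 5.53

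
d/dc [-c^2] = -2*c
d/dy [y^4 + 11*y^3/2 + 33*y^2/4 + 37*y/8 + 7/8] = 4*y^3 + 33*y^2/2 + 33*y/2 + 37/8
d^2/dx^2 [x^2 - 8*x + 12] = 2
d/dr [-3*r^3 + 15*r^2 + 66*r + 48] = -9*r^2 + 30*r + 66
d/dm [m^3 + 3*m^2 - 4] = 3*m*(m + 2)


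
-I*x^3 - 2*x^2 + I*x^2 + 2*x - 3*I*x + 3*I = (x - 3*I)*(x + I)*(-I*x + I)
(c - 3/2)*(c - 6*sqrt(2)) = c^2 - 6*sqrt(2)*c - 3*c/2 + 9*sqrt(2)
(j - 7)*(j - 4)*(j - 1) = j^3 - 12*j^2 + 39*j - 28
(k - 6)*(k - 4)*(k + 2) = k^3 - 8*k^2 + 4*k + 48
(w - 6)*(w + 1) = w^2 - 5*w - 6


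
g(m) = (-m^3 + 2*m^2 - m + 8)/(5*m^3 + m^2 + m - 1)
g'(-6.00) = -0.02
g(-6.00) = -0.29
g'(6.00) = -0.01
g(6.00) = -0.13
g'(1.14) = -2.36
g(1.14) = 0.90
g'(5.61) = -0.02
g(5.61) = -0.12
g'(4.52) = -0.03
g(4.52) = -0.10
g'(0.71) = -19.58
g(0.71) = 3.96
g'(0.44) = -10613.93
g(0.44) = 132.09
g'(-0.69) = -6.45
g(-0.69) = -3.49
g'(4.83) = -0.02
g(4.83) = -0.11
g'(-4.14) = -0.05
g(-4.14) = -0.34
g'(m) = (-15*m^2 - 2*m - 1)*(-m^3 + 2*m^2 - m + 8)/(5*m^3 + m^2 + m - 1)^2 + (-3*m^2 + 4*m - 1)/(5*m^3 + m^2 + m - 1) = (-11*m^4 + 8*m^3 - 114*m^2 - 20*m - 7)/(25*m^6 + 10*m^5 + 11*m^4 - 8*m^3 - m^2 - 2*m + 1)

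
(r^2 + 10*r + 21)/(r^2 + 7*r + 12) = (r + 7)/(r + 4)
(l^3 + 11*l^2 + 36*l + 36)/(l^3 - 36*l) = (l^2 + 5*l + 6)/(l*(l - 6))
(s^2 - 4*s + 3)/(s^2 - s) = (s - 3)/s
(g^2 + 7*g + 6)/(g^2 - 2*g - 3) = (g + 6)/(g - 3)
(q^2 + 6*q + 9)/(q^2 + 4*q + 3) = (q + 3)/(q + 1)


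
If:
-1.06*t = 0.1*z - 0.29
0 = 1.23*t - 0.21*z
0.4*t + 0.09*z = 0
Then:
No Solution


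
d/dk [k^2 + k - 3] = 2*k + 1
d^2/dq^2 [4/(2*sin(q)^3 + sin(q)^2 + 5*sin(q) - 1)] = 4*(-36*sin(q)^6 - 22*sin(q)^5 + 24*sin(q)^4 - sin(q)^3 + 37*sin(q)^2 + 37*sin(q) + 52)/(2*sin(q)^3 + sin(q)^2 + 5*sin(q) - 1)^3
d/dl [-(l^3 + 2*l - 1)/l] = -2*l - 1/l^2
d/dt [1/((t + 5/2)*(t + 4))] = 2*(-4*t - 13)/(4*t^4 + 52*t^3 + 249*t^2 + 520*t + 400)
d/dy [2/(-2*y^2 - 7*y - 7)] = 2*(4*y + 7)/(2*y^2 + 7*y + 7)^2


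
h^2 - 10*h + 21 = (h - 7)*(h - 3)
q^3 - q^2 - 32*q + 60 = (q - 5)*(q - 2)*(q + 6)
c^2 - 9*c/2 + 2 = (c - 4)*(c - 1/2)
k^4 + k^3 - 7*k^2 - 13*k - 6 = (k - 3)*(k + 1)^2*(k + 2)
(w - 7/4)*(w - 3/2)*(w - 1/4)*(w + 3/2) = w^4 - 2*w^3 - 29*w^2/16 + 9*w/2 - 63/64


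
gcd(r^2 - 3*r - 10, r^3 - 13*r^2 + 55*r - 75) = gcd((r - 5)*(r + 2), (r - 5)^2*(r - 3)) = r - 5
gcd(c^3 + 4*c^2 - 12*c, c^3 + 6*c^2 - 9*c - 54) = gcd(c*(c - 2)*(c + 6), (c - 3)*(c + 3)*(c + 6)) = c + 6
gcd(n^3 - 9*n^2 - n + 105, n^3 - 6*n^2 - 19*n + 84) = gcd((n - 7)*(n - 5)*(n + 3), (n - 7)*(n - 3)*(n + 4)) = n - 7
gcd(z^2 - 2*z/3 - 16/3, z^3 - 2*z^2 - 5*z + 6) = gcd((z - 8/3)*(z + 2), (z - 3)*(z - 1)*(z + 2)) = z + 2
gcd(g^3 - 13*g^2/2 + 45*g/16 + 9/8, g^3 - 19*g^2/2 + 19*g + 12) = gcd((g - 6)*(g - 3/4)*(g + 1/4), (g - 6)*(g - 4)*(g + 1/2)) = g - 6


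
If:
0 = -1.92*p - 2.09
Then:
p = -1.09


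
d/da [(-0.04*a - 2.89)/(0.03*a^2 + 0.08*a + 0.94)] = (0.0012*a^2 + 0.1734*a + 0.1936)/(0.0009*a^4 + 0.0048*a^3 + 0.0628*a^2 + 0.1504*a + 0.8836)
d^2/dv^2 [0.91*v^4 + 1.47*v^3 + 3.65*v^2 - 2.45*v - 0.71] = 10.92*v^2 + 8.82*v + 7.3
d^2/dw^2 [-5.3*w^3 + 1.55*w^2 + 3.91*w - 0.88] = 3.1 - 31.8*w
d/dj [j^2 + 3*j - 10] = 2*j + 3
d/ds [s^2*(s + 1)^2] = 2*s*(s + 1)*(2*s + 1)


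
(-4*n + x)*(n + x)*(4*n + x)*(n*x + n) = -16*n^4*x - 16*n^4 - 16*n^3*x^2 - 16*n^3*x + n^2*x^3 + n^2*x^2 + n*x^4 + n*x^3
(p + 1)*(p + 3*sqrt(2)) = p^2 + p + 3*sqrt(2)*p + 3*sqrt(2)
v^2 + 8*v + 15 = (v + 3)*(v + 5)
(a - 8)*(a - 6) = a^2 - 14*a + 48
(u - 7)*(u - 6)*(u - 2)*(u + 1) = u^4 - 14*u^3 + 53*u^2 - 16*u - 84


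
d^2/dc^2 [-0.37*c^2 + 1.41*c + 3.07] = -0.740000000000000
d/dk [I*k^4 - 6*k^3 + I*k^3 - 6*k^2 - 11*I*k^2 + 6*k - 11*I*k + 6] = 4*I*k^3 + k^2*(-18 + 3*I) + k*(-12 - 22*I) + 6 - 11*I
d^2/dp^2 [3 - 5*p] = 0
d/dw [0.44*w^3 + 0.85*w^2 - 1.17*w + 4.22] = 1.32*w^2 + 1.7*w - 1.17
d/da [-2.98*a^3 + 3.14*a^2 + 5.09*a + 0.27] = -8.94*a^2 + 6.28*a + 5.09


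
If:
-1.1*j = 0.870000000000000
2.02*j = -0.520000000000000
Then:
No Solution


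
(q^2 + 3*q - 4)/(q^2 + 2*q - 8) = (q - 1)/(q - 2)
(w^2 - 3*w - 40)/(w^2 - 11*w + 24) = (w + 5)/(w - 3)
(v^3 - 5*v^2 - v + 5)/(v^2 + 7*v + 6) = (v^2 - 6*v + 5)/(v + 6)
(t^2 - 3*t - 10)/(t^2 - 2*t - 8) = (t - 5)/(t - 4)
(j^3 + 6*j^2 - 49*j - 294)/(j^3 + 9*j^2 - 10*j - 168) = (j - 7)/(j - 4)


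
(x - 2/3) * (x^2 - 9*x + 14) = x^3 - 29*x^2/3 + 20*x - 28/3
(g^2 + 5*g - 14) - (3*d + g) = -3*d + g^2 + 4*g - 14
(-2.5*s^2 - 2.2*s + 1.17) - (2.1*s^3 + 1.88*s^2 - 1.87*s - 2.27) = -2.1*s^3 - 4.38*s^2 - 0.33*s + 3.44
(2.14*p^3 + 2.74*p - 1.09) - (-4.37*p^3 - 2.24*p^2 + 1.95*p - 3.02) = 6.51*p^3 + 2.24*p^2 + 0.79*p + 1.93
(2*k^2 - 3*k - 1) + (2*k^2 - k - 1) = 4*k^2 - 4*k - 2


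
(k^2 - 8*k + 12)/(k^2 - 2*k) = (k - 6)/k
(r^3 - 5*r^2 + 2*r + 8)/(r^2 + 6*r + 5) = (r^2 - 6*r + 8)/(r + 5)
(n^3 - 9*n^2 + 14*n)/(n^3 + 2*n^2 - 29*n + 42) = n*(n - 7)/(n^2 + 4*n - 21)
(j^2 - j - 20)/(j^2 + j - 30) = (j + 4)/(j + 6)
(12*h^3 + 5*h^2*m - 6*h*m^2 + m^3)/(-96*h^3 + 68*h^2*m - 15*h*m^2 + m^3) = (-h - m)/(8*h - m)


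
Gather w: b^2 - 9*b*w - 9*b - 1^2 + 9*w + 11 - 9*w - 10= b^2 - 9*b*w - 9*b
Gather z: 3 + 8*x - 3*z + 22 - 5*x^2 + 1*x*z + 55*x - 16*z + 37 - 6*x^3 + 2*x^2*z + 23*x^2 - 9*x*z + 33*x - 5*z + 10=-6*x^3 + 18*x^2 + 96*x + z*(2*x^2 - 8*x - 24) + 72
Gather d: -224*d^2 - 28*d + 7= -224*d^2 - 28*d + 7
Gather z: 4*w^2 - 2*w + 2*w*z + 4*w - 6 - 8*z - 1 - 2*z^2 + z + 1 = 4*w^2 + 2*w - 2*z^2 + z*(2*w - 7) - 6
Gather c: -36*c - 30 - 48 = -36*c - 78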